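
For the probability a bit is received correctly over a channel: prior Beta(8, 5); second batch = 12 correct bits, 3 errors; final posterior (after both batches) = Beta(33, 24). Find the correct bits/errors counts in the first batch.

Sequential conjugate updates are equivalent to a single update on the pooled data, so total successes = posterior α − prior α and total failures = posterior β − prior β.
Total across both batches: 33−8=25 correct bits, 24−5=19 errors.
Subtract the second batch: 25−12=13 correct bits and 19−3=16 errors.

13 correct bits and 16 errors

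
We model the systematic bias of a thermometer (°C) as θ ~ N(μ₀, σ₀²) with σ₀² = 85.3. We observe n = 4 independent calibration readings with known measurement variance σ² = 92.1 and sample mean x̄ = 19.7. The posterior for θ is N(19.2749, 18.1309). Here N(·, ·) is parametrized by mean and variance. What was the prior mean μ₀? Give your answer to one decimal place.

μ₀ = 17.7

The posterior mean is a precision-weighted average: μ_n = (τ₀μ₀ + τ_data·x̄)/(τ₀+τ_data), with τ₀=1/σ₀² and τ_data=n/σ².
Here τ₀ = 1/85.3 = 0.011723 and τ_data = 4/92.1 = 0.043431, so τ_n = 0.055154.
Rearranging for μ₀: μ₀ = (μ_n·τ_n − τ_data·x̄)/τ₀ = (19.2749·0.055154 − 0.043431·19.7) / 0.011723 = 0.207497/0.011723 ≈ 17.7.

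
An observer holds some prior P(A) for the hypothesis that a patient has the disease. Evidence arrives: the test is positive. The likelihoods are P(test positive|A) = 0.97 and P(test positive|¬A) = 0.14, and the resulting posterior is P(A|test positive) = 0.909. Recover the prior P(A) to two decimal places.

Bayes' rule in odds form gives O(A|E) = O(A)·[P(E|A)/P(E|¬A)], hence O(A) = O(A|E)/LR.
Posterior odds = 0.909/(1−0.909) = 9.9890. LR = 0.97/0.14 = 6.9286.
Prior odds = 9.9890/6.9286 = 1.4417, so P(A) = 1.4417/(1+1.4417) ≈ 0.59.

P(A) = 0.59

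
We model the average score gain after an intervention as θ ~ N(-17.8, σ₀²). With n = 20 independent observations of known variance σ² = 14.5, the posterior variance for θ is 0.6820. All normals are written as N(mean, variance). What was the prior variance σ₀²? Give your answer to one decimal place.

σ₀² = 11.5

Posterior precision equals prior precision plus data precision: 1/σ_n² = 1/σ₀² + n/σ².
So 1/σ₀² = 1/0.6820 − 20/14.5 = 1.466276 − 1.379310 = 0.086966.
Hence σ₀² = 1/0.086966 ≈ 11.5.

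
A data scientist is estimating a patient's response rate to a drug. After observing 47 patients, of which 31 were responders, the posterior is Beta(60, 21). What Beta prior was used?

Beta(29, 5)

Beta is conjugate to the binomial likelihood: posterior = Beta(α+s, β+f).
Subtract the data counts: 60−31=29, 21−16=5.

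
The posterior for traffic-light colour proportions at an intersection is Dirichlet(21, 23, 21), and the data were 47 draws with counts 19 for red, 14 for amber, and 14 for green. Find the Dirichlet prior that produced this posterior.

Dirichlet(2, 9, 7)

For a Dirichlet(α) prior with multinomial counts c, the posterior is Dirichlet(α + c) componentwise.
Subtract each count from the matching posterior parameter: 21−19=2, 23−14=9, 21−14=7.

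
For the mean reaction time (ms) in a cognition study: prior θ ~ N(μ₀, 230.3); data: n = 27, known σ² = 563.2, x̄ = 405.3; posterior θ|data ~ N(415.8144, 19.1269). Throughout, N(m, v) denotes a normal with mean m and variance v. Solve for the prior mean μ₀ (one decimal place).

The posterior mean is a precision-weighted average: μ_n = (τ₀μ₀ + τ_data·x̄)/(τ₀+τ_data), with τ₀=1/σ₀² and τ_data=n/σ².
Here τ₀ = 1/230.3 = 0.004342 and τ_data = 27/563.2 = 0.047940, so τ_n = 0.052282.
Rearranging for μ₀: μ₀ = (μ_n·τ_n − τ_data·x̄)/τ₀ = (415.8144·0.052282 − 0.047940·405.3) / 0.004342 = 2.309526/0.004342 ≈ 531.9.

μ₀ = 531.9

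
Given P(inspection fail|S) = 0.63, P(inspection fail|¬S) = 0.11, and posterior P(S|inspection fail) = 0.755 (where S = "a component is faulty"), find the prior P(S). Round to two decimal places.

P(S) = 0.35

Bayes' rule in odds form gives O(S|E) = O(S)·[P(E|S)/P(E|¬S)], hence O(S) = O(S|E)/LR.
Posterior odds = 0.755/(1−0.755) = 3.0816. LR = 0.63/0.11 = 5.7273.
Prior odds = 3.0816/5.7273 = 0.5381, so P(S) = 0.5381/(1+0.5381) ≈ 0.35.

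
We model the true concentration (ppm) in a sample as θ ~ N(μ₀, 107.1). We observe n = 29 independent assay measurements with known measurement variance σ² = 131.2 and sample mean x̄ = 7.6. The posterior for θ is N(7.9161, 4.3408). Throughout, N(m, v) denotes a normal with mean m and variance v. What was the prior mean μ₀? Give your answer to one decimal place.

μ₀ = 15.4

The posterior mean is a precision-weighted average: μ_n = (τ₀μ₀ + τ_data·x̄)/(τ₀+τ_data), with τ₀=1/σ₀² and τ_data=n/σ².
Here τ₀ = 1/107.1 = 0.009337 and τ_data = 29/131.2 = 0.221037, so τ_n = 0.230374.
Rearranging for μ₀: μ₀ = (μ_n·τ_n − τ_data·x̄)/τ₀ = (7.9161·0.230374 − 0.221037·7.6) / 0.009337 = 0.143782/0.009337 ≈ 15.4.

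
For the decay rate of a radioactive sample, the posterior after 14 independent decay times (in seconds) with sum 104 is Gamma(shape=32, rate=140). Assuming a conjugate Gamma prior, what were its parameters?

Gamma–exponential conjugacy: posterior shape = α + n, posterior rate = β + Σtᵢ.
So α = 32 − 14 = 18 and β = 140 − 104 = 36.

Gamma(shape=18, rate=36)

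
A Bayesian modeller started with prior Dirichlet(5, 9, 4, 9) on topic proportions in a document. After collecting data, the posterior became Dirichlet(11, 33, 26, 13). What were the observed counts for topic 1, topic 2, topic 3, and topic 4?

counts (6, 24, 22, 4)

For a Dirichlet(α) prior with multinomial counts c, the posterior is Dirichlet(α + c) componentwise.
Counts are posterior − prior componentwise: 11−5=6, 33−9=24, 26−4=22, 13−9=4.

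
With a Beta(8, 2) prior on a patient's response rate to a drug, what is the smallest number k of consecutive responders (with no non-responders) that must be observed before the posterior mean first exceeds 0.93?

k = 19

After k responders and 0 non-responders the posterior is Beta(8+k, 2), with mean (8+k)/(8+2+k).
Set (8+k)/(10+k) > 0.93 and solve: k > (0.93·10 − 8)/(1 − 0.93) = 18.571.
The smallest integer exceeding 18.571 is 19.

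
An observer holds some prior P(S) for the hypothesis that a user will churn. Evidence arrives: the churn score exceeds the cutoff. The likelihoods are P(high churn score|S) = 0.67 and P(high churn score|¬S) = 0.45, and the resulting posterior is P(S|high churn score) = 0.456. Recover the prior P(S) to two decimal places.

Bayes' rule in odds form gives O(S|E) = O(S)·[P(E|S)/P(E|¬S)], hence O(S) = O(S|E)/LR.
Posterior odds = 0.456/(1−0.456) = 0.8382. LR = 0.67/0.45 = 1.4889.
Prior odds = 0.8382/1.4889 = 0.5630, so P(S) = 0.5630/(1+0.5630) ≈ 0.36.

P(S) = 0.36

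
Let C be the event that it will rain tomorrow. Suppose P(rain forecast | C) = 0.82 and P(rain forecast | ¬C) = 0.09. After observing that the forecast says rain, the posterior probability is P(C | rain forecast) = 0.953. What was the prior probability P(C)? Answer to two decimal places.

In odds form, posterior odds = prior odds × likelihood ratio, so prior odds = posterior odds ÷ LR.
Posterior odds = 0.953/(1−0.953) = 20.2766. LR = 0.82/0.09 = 9.1111.
Prior odds = 20.2766/9.1111 = 2.2255, so P(C) = 2.2255/(1+2.2255) ≈ 0.69.

P(C) = 0.69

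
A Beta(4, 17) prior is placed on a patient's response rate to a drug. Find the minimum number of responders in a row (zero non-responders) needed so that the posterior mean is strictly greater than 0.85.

After k responders and 0 non-responders the posterior is Beta(4+k, 17), with mean (4+k)/(4+17+k).
Set (4+k)/(21+k) > 0.85 and solve: k > (0.85·21 − 4)/(1 − 0.85) = 92.333.
The smallest integer exceeding 92.333 is 93.

k = 93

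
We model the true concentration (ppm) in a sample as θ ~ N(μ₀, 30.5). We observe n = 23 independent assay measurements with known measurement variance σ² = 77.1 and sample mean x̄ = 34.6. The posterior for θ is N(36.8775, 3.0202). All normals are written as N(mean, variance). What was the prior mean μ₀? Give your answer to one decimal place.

μ₀ = 57.6

The posterior mean is a precision-weighted average: μ_n = (τ₀μ₀ + τ_data·x̄)/(τ₀+τ_data), with τ₀=1/σ₀² and τ_data=n/σ².
Here τ₀ = 1/30.5 = 0.032787 and τ_data = 23/77.1 = 0.298314, so τ_n = 0.331101.
Rearranging for μ₀: μ₀ = (μ_n·τ_n − τ_data·x̄)/τ₀ = (36.8775·0.331101 − 0.298314·34.6) / 0.032787 = 1.888513/0.032787 ≈ 57.6.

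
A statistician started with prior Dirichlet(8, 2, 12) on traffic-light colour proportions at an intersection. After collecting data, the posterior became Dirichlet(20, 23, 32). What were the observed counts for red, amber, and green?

For a Dirichlet(α) prior with multinomial counts c, the posterior is Dirichlet(α + c) componentwise.
Counts are posterior − prior componentwise: 20−8=12, 23−2=21, 32−12=20.

counts (12, 21, 20)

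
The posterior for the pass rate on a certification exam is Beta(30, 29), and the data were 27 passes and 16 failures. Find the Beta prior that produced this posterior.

Under Beta–binomial conjugacy the posterior parameters are (α+s, β+f).
Subtract the data counts: 30−27=3, 29−16=13.

Beta(3, 13)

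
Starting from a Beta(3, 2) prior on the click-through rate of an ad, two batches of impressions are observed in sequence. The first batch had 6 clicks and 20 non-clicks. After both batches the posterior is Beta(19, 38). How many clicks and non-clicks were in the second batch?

Sequential conjugate updates are equivalent to a single update on the pooled data, so total successes = posterior α − prior α and total failures = posterior β − prior β.
Total across both batches: 19−3=16 clicks, 38−2=36 non-clicks.
Subtract the first batch: 16−6=10 clicks and 36−20=16 non-clicks.

10 clicks and 16 non-clicks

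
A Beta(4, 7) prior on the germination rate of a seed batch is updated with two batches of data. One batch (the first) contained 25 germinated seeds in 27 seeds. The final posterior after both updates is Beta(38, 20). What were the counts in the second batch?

9 germinated seeds and 11 non-germinating seeds

Sequential conjugate updates are equivalent to a single update on the pooled data, so total successes = posterior α − prior α and total failures = posterior β − prior β.
Total across both batches: 38−4=34 germinated seeds, 20−7=13 non-germinating seeds.
Subtract the first batch: 34−25=9 germinated seeds and 13−2=11 non-germinating seeds.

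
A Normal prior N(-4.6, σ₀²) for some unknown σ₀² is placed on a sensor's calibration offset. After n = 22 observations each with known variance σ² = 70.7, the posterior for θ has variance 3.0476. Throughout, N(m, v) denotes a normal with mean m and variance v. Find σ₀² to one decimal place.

For the Normal–Normal model with known σ², precisions add: τ_n = τ₀ + n/σ².
So 1/σ₀² = 1/3.0476 − 22/70.7 = 0.328127 − 0.311174 = 0.016953.
Hence σ₀² = 1/0.016953 ≈ 59.0.

σ₀² = 59.0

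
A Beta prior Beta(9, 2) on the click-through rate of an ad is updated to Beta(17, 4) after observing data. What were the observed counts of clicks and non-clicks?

8 clicks and 2 non-clicks

A Beta(α, β) prior with s successes and f failures in binomial data gives a Beta(α+s, β+f) posterior.
So s = 17 − 9 = 8 and f = 4 − 2 = 2.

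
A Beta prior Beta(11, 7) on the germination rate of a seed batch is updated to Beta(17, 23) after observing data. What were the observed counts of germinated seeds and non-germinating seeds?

Under Beta–binomial conjugacy the posterior parameters are (α+s, β+f).
Match parameters: s=17−11=6, f=23−7=16.

6 germinated seeds and 16 non-germinating seeds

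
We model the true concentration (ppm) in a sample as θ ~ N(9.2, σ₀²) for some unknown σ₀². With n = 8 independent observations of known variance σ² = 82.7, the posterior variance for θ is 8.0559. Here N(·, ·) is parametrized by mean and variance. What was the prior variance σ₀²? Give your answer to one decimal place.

Posterior precision equals prior precision plus data precision: 1/σ_n² = 1/σ₀² + n/σ².
So 1/σ₀² = 1/8.0559 − 8/82.7 = 0.124133 − 0.096735 = 0.027398.
Hence σ₀² = 1/0.027398 ≈ 36.5.

σ₀² = 36.5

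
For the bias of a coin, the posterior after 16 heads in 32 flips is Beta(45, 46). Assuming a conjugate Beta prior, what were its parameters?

Under Beta–binomial conjugacy the posterior parameters are (α+s, β+f).
So α = 45 − 16 = 29 and β = 46 − 16 = 30.

Beta(29, 30)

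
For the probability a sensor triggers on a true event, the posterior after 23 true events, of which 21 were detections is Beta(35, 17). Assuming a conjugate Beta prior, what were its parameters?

Under Beta–binomial conjugacy the posterior parameters are (a+s, b+f).
Subtract the data counts: 35−21=14, 17−2=15.

Beta(14, 15)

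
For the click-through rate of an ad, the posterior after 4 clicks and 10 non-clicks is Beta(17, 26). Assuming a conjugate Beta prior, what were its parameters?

Beta(13, 16)

Beta is conjugate to the binomial likelihood: posterior = Beta(a+s, b+f).
So a = 17 − 4 = 13 and b = 26 − 10 = 16.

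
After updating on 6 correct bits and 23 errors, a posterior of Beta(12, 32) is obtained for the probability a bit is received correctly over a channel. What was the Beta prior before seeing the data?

A Beta(a, b) prior with s successes and f failures in binomial data gives a Beta(a+s, b+f) posterior.
Subtract the data counts: 12−6=6, 32−23=9.

Beta(6, 9)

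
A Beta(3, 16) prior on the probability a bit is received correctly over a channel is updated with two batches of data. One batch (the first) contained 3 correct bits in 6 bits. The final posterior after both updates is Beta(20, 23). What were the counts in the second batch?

14 correct bits and 4 errors

Sequential conjugate updates are equivalent to a single update on the pooled data, so total successes = posterior α − prior α and total failures = posterior β − prior β.
Total across both batches: 20−3=17 correct bits, 23−16=7 errors.
Subtract the first batch: 17−3=14 correct bits and 7−3=4 errors.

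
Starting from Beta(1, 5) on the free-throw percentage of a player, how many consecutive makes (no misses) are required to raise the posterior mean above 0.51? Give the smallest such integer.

k = 5

After k makes and 0 misses the posterior is Beta(1+k, 5), with mean (1+k)/(1+5+k).
Set (1+k)/(6+k) > 0.51 and solve: k > (0.51·6 − 1)/(1 − 0.51) = 4.204.
The smallest integer exceeding 4.204 is 5.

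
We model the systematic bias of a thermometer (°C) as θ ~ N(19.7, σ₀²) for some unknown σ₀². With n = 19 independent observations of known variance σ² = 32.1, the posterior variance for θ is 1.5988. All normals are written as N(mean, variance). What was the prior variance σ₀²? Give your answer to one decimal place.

σ₀² = 29.8

For the Normal–Normal model with known σ², precisions add: τ_n = τ₀ + n/σ².
So 1/σ₀² = 1/1.5988 − 19/32.1 = 0.625469 − 0.591900 = 0.033569.
Hence σ₀² = 1/0.033569 ≈ 29.8.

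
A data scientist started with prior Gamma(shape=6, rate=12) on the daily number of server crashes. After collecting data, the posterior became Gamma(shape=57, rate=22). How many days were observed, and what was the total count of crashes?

n = 10 days with total 51 crashes

Gamma–Poisson conjugacy: posterior shape = α + Σxᵢ, posterior rate = β + n.
Matching: Σxᵢ = 57 − 6 = 51 and n = 22 − 12 = 10.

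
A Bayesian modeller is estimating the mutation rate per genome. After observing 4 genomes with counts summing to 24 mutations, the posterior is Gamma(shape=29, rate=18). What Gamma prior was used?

Gamma(shape=5, rate=14)

A Gamma(α, β) prior (rate parametrization) on a Poisson rate with n observations summing to S gives posterior Gamma(α+S, β+n).
So α = 29 − 24 = 5 and β = 18 − 4 = 14.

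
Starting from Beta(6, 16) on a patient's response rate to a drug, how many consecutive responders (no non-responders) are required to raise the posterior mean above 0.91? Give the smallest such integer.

After k responders and 0 non-responders the posterior is Beta(6+k, 16), with mean (6+k)/(6+16+k).
Set (6+k)/(22+k) > 0.91 and solve: k > (0.91·22 − 6)/(1 − 0.91) = 155.778.
The smallest integer exceeding 155.778 is 156.

k = 156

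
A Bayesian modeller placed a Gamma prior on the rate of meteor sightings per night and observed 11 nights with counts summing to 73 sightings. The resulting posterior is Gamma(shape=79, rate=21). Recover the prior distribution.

Gamma(shape=6, rate=10)

A Gamma(α, β) prior (rate parametrization) on a Poisson rate with n observations summing to S gives posterior Gamma(α+S, β+n).
So α = 79 − 73 = 6 and β = 21 − 11 = 10.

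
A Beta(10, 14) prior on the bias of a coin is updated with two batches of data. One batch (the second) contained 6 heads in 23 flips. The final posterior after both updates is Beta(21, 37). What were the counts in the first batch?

Sequential conjugate updates are equivalent to a single update on the pooled data, so total successes = posterior α − prior α and total failures = posterior β − prior β.
Total across both batches: 21−10=11 heads, 37−14=23 tails.
Subtract the second batch: 11−6=5 heads and 23−17=6 tails.

5 heads and 6 tails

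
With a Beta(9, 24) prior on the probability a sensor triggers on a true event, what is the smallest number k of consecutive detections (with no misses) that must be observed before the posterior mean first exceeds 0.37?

k = 6

After k detections and 0 misses the posterior is Beta(9+k, 24), with mean (9+k)/(9+24+k).
Set (9+k)/(33+k) > 0.37 and solve: k > (0.37·33 − 9)/(1 − 0.37) = 5.095.
The smallest integer exceeding 5.095 is 6.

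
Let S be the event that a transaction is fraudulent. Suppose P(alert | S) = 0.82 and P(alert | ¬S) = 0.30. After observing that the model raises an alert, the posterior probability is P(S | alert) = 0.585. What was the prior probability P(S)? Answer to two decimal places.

P(S) = 0.34

In odds form, posterior odds = prior odds × likelihood ratio, so prior odds = posterior odds ÷ LR.
Posterior odds = 0.585/(1−0.585) = 1.4096. LR = 0.82/0.30 = 2.7333.
Prior odds = 1.4096/2.7333 = 0.5157, so P(S) = 0.5157/(1+0.5157) ≈ 0.34.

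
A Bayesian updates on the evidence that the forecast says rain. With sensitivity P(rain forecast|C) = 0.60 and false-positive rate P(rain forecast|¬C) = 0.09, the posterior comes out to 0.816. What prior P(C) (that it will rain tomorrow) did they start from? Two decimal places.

In odds form, posterior odds = prior odds × likelihood ratio, so prior odds = posterior odds ÷ LR.
Posterior odds = 0.816/(1−0.816) = 4.4348. LR = 0.60/0.09 = 6.6667.
Prior odds = 4.4348/6.6667 = 0.6652, so P(C) = 0.6652/(1+0.6652) ≈ 0.40.

P(C) = 0.40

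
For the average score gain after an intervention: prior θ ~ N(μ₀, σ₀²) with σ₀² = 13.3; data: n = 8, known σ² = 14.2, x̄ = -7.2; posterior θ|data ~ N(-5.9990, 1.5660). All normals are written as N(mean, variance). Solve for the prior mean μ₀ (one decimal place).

The posterior mean is a precision-weighted average: μ_n = (τ₀μ₀ + τ_data·x̄)/(τ₀+τ_data), with τ₀=1/σ₀² and τ_data=n/σ².
Here τ₀ = 1/13.3 = 0.075188 and τ_data = 8/14.2 = 0.563380, so τ_n = 0.638568.
Rearranging for μ₀: μ₀ = (μ_n·τ_n − τ_data·x̄)/τ₀ = (-5.9990·0.638568 − 0.563380·-7.2) / 0.075188 = 0.225567/0.075188 ≈ 3.0.

μ₀ = 3.0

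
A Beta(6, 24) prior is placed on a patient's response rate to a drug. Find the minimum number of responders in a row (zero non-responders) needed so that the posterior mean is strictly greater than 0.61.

After k responders and 0 non-responders the posterior is Beta(6+k, 24), with mean (6+k)/(6+24+k).
Set (6+k)/(30+k) > 0.61 and solve: k > (0.61·30 − 6)/(1 − 0.61) = 31.538.
The smallest integer exceeding 31.538 is 32.

k = 32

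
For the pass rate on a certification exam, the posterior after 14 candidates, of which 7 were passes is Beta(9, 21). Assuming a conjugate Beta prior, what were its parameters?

Beta(2, 14)

Under Beta–binomial conjugacy the posterior parameters are (α+s, β+f).
So α = 9 − 7 = 2 and β = 21 − 7 = 14.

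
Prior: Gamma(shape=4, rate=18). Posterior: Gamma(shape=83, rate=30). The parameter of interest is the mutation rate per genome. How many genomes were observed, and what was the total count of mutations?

n = 12 genomes with total 79 mutations

A Gamma(α, β) prior (rate parametrization) on a Poisson rate with n observations summing to S gives posterior Gamma(α+S, β+n).
Matching: Σxᵢ = 83 − 4 = 79 and n = 30 − 18 = 12.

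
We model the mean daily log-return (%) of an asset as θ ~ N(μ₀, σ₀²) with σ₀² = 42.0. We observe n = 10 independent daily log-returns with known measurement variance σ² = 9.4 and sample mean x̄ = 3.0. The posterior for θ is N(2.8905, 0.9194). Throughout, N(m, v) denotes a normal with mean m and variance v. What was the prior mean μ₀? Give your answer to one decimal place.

μ₀ = -2.0

With known observation variance, the Normal–Normal posterior has precision τ_n = τ₀ + n/σ² and mean μ_n = (τ₀μ₀ + (n/σ²)x̄)/τ_n.
Here τ₀ = 1/42.0 = 0.023810 and τ_data = 10/9.4 = 1.063830, so τ_n = 1.087640.
Rearranging for μ₀: μ₀ = (μ_n·τ_n − τ_data·x̄)/τ₀ = (2.8905·1.087640 − 1.063830·3.0) / 0.023810 = -0.047667/0.023810 ≈ -2.0.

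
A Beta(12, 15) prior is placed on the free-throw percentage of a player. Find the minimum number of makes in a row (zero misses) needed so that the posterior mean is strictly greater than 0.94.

After k makes and 0 misses the posterior is Beta(12+k, 15), with mean (12+k)/(12+15+k).
Set (12+k)/(27+k) > 0.94 and solve: k > (0.94·27 − 12)/(1 − 0.94) = 223.000.
The smallest integer exceeding 223.000 is 224, and checking k=224: (236)/(251) = 0.9402 > 0.94.

k = 224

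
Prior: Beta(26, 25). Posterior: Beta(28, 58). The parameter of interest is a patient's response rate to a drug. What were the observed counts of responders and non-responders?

2 responders and 33 non-responders

Under Beta–binomial conjugacy the posterior parameters are (a+s, b+f).
Match parameters: s=28−26=2, f=58−25=33.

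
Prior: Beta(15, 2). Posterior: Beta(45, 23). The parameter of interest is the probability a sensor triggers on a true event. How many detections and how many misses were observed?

Beta is conjugate to the binomial likelihood: posterior = Beta(a+s, b+f).
Match parameters: s=45−15=30, f=23−2=21.

30 detections and 21 misses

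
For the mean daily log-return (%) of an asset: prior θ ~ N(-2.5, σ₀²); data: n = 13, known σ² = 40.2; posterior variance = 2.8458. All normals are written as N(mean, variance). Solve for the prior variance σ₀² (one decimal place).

For the Normal–Normal model with known σ², precisions add: τ_n = τ₀ + n/σ².
So 1/σ₀² = 1/2.8458 − 13/40.2 = 0.351395 − 0.323383 = 0.028012.
Hence σ₀² = 1/0.028012 ≈ 35.7.

σ₀² = 35.7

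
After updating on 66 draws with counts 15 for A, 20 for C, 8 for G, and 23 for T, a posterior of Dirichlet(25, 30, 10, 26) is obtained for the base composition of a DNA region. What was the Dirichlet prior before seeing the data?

For a Dirichlet(α) prior with multinomial counts c, the posterior is Dirichlet(α + c) componentwise.
Subtract each count from the matching posterior parameter: 25−15=10, 30−20=10, 10−8=2, 26−23=3.

Dirichlet(10, 10, 2, 3)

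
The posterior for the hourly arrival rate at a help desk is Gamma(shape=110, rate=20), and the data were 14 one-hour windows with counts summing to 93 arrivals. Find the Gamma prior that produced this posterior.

A Gamma(α, β) prior (rate parametrization) on a Poisson rate with n observations summing to S gives posterior Gamma(α+S, β+n).
So α = 110 − 93 = 17 and β = 20 − 14 = 6.

Gamma(shape=17, rate=6)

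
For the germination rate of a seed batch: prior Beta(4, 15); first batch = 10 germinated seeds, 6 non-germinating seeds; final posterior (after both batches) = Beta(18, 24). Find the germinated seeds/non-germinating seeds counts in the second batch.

4 germinated seeds and 3 non-germinating seeds

Because Beta–binomial updating is additive in the counts, the combined data contributed (α_post−α_prior, β_post−β_prior) successes and failures.
Total across both batches: 18−4=14 germinated seeds, 24−15=9 non-germinating seeds.
Subtract the first batch: 14−10=4 germinated seeds and 9−6=3 non-germinating seeds.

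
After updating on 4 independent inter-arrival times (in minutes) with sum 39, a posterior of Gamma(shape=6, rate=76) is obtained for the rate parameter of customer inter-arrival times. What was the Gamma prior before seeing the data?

Gamma–exponential conjugacy: posterior shape = α + n, posterior rate = β + Σtᵢ.
So α = 6 − 4 = 2 and β = 76 − 39 = 37.

Gamma(shape=2, rate=37)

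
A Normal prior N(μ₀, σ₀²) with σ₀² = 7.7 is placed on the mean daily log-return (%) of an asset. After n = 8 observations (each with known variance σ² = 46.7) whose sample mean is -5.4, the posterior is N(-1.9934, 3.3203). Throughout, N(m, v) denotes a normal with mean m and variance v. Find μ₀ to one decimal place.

The posterior mean is a precision-weighted average: μ_n = (τ₀μ₀ + τ_data·x̄)/(τ₀+τ_data), with τ₀=1/σ₀² and τ_data=n/σ².
Here τ₀ = 1/7.7 = 0.129870 and τ_data = 8/46.7 = 0.171306, so τ_n = 0.301176.
Rearranging for μ₀: μ₀ = (μ_n·τ_n − τ_data·x̄)/τ₀ = (-1.9934·0.301176 − 0.171306·-5.4) / 0.129870 = 0.324688/0.129870 ≈ 2.5.

μ₀ = 2.5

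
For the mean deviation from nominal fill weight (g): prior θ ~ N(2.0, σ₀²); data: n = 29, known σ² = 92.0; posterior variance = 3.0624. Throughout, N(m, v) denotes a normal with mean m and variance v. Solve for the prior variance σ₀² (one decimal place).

Posterior precision equals prior precision plus data precision: 1/σ_n² = 1/σ₀² + n/σ².
So 1/σ₀² = 1/3.0624 − 29/92.0 = 0.326541 − 0.315217 = 0.011324.
Hence σ₀² = 1/0.011324 ≈ 88.3.

σ₀² = 88.3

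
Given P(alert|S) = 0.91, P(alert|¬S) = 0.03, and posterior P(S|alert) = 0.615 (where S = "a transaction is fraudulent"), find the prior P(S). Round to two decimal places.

In odds form, posterior odds = prior odds × likelihood ratio, so prior odds = posterior odds ÷ LR.
Posterior odds = 0.615/(1−0.615) = 1.5974. LR = 0.91/0.03 = 30.3333.
Prior odds = 1.5974/30.3333 = 0.0527, so P(S) = 0.0527/(1+0.0527) ≈ 0.05.

P(S) = 0.05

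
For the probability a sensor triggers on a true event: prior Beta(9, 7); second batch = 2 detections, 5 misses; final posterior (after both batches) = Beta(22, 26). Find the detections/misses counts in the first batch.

11 detections and 14 misses

Sequential conjugate updates are equivalent to a single update on the pooled data, so total successes = posterior α − prior α and total failures = posterior β − prior β.
Total across both batches: 22−9=13 detections, 26−7=19 misses.
Subtract the second batch: 13−2=11 detections and 19−5=14 misses.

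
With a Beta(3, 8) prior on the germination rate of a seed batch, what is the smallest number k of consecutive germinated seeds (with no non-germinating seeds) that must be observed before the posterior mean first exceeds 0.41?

After k germinated seeds and 0 non-germinating seeds the posterior is Beta(3+k, 8), with mean (3+k)/(3+8+k).
Set (3+k)/(11+k) > 0.41 and solve: k > (0.41·11 − 3)/(1 − 0.41) = 2.559.
The smallest integer exceeding 2.559 is 3.

k = 3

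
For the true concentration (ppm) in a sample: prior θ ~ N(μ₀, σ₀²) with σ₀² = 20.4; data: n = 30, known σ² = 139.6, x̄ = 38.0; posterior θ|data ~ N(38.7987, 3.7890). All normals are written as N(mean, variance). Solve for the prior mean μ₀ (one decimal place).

With known observation variance, the Normal–Normal posterior has precision τ_n = τ₀ + n/σ² and mean μ_n = (τ₀μ₀ + (n/σ²)x̄)/τ_n.
Here τ₀ = 1/20.4 = 0.049020 and τ_data = 30/139.6 = 0.214900, so τ_n = 0.263920.
Rearranging for μ₀: μ₀ = (μ_n·τ_n − τ_data·x̄)/τ₀ = (38.7987·0.263920 − 0.214900·38.0) / 0.049020 = 2.073553/0.049020 ≈ 42.3.

μ₀ = 42.3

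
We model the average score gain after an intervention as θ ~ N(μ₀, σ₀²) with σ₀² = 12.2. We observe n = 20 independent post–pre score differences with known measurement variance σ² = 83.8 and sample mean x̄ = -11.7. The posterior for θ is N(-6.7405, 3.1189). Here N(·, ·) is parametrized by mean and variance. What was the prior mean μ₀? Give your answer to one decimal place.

With known observation variance, the Normal–Normal posterior has precision τ_n = τ₀ + n/σ² and mean μ_n = (τ₀μ₀ + (n/σ²)x̄)/τ_n.
Here τ₀ = 1/12.2 = 0.081967 and τ_data = 20/83.8 = 0.238663, so τ_n = 0.320630.
Rearranging for μ₀: μ₀ = (μ_n·τ_n − τ_data·x̄)/τ₀ = (-6.7405·0.320630 − 0.238663·-11.7) / 0.081967 = 0.631151/0.081967 ≈ 7.7.

μ₀ = 7.7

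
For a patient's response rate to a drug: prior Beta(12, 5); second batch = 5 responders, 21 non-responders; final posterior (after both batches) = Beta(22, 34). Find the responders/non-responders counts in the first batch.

5 responders and 8 non-responders

Sequential conjugate updates are equivalent to a single update on the pooled data, so total successes = posterior α − prior α and total failures = posterior β − prior β.
Total across both batches: 22−12=10 responders, 34−5=29 non-responders.
Subtract the second batch: 10−5=5 responders and 29−21=8 non-responders.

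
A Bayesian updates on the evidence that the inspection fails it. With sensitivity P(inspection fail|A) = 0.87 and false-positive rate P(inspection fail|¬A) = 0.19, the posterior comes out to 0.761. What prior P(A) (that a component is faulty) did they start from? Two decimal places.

Bayes' rule in odds form gives O(A|E) = O(A)·[P(E|A)/P(E|¬A)], hence O(A) = O(A|E)/LR.
Posterior odds = 0.761/(1−0.761) = 3.1841. LR = 0.87/0.19 = 4.5789.
Prior odds = 3.1841/4.5789 = 0.6954, so P(A) = 0.6954/(1+0.6954) ≈ 0.41.

P(A) = 0.41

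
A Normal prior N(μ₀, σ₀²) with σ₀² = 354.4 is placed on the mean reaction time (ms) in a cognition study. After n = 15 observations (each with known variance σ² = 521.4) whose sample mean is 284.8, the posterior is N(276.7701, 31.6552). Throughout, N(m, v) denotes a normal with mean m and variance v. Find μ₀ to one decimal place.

The posterior mean is a precision-weighted average: μ_n = (τ₀μ₀ + τ_data·x̄)/(τ₀+τ_data), with τ₀=1/σ₀² and τ_data=n/σ².
Here τ₀ = 1/354.4 = 0.002822 and τ_data = 15/521.4 = 0.028769, so τ_n = 0.031591.
Rearranging for μ₀: μ₀ = (μ_n·τ_n − τ_data·x̄)/τ₀ = (276.7701·0.031591 − 0.028769·284.8) / 0.002822 = 0.550033/0.002822 ≈ 194.9.

μ₀ = 194.9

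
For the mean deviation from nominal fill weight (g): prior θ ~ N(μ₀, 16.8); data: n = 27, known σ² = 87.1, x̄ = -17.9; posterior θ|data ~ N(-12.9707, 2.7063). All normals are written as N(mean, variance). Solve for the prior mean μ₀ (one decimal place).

μ₀ = 12.7

With known observation variance, the Normal–Normal posterior has precision τ_n = τ₀ + n/σ² and mean μ_n = (τ₀μ₀ + (n/σ²)x̄)/τ_n.
Here τ₀ = 1/16.8 = 0.059524 and τ_data = 27/87.1 = 0.309989, so τ_n = 0.369513.
Rearranging for μ₀: μ₀ = (μ_n·τ_n − τ_data·x̄)/τ₀ = (-12.9707·0.369513 − 0.309989·-17.9) / 0.059524 = 0.755961/0.059524 ≈ 12.7.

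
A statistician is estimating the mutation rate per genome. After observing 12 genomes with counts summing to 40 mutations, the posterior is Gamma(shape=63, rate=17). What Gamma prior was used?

A Gamma(α, β) prior (rate parametrization) on a Poisson rate with n observations summing to S gives posterior Gamma(α+S, β+n).
So α = 63 − 40 = 23 and β = 17 − 12 = 5.

Gamma(shape=23, rate=5)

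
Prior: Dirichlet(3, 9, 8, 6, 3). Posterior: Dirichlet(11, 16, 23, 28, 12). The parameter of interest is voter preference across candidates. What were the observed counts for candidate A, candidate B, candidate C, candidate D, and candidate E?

For a Dirichlet(α) prior with multinomial counts c, the posterior is Dirichlet(α + c) componentwise.
Counts are posterior − prior componentwise: 11−3=8, 16−9=7, 23−8=15, 28−6=22, 12−3=9.

counts (8, 7, 15, 22, 9)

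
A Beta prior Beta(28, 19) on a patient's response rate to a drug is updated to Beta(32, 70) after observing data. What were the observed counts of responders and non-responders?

A Beta(α, β) prior with s successes and f failures in binomial data gives a Beta(α+s, β+f) posterior.
So s = 32 − 28 = 4 and f = 70 − 19 = 51.

4 responders and 51 non-responders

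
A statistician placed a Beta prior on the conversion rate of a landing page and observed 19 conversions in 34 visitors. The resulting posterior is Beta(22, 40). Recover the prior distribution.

Beta(3, 25)

Beta is conjugate to the binomial likelihood: posterior = Beta(α+s, β+f).
So α = 22 − 19 = 3 and β = 40 − 15 = 25.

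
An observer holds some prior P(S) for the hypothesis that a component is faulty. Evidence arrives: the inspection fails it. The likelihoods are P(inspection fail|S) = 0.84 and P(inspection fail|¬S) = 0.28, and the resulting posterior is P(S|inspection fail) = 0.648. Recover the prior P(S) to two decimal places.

Bayes' rule in odds form gives O(S|E) = O(S)·[P(E|S)/P(E|¬S)], hence O(S) = O(S|E)/LR.
Posterior odds = 0.648/(1−0.648) = 1.8409. LR = 0.84/0.28 = 3.0000.
Prior odds = 1.8409/3.0000 = 0.6136, so P(S) = 0.6136/(1+0.6136) ≈ 0.38.

P(S) = 0.38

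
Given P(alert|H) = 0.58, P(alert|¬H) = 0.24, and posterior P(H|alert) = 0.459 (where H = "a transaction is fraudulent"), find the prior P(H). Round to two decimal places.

P(H) = 0.26

In odds form, posterior odds = prior odds × likelihood ratio, so prior odds = posterior odds ÷ LR.
Posterior odds = 0.459/(1−0.459) = 0.8484. LR = 0.58/0.24 = 2.4167.
Prior odds = 0.8484/2.4167 = 0.3511, so P(H) = 0.3511/(1+0.3511) ≈ 0.26.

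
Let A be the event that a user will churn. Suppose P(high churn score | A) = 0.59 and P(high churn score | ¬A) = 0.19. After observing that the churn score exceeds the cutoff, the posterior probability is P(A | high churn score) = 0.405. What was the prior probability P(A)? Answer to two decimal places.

P(A) = 0.18

In odds form, posterior odds = prior odds × likelihood ratio, so prior odds = posterior odds ÷ LR.
Posterior odds = 0.405/(1−0.405) = 0.6807. LR = 0.59/0.19 = 3.1053.
Prior odds = 0.6807/3.1053 = 0.2192, so P(A) = 0.2192/(1+0.2192) ≈ 0.18.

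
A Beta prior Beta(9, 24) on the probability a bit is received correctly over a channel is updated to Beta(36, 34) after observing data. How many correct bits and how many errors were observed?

Under Beta–binomial conjugacy the posterior parameters are (a+s, b+f).
Match parameters: s=36−9=27, f=34−24=10.

27 correct bits and 10 errors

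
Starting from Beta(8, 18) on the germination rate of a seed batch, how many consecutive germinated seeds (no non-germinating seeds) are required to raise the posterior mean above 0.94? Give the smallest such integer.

k = 275

After k germinated seeds and 0 non-germinating seeds the posterior is Beta(8+k, 18), with mean (8+k)/(8+18+k).
Set (8+k)/(26+k) > 0.94 and solve: k > (0.94·26 − 8)/(1 − 0.94) = 274.000.
The smallest integer exceeding 274.000 is 275, and checking k=275: (283)/(301) = 0.9402 > 0.94.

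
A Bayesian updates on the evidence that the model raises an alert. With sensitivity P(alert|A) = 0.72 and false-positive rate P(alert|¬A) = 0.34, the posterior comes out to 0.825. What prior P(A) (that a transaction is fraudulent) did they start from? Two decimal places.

Bayes' rule in odds form gives O(A|E) = O(A)·[P(E|A)/P(E|¬A)], hence O(A) = O(A|E)/LR.
Posterior odds = 0.825/(1−0.825) = 4.7143. LR = 0.72/0.34 = 2.1176.
Prior odds = 4.7143/2.1176 = 2.2262, so P(A) = 2.2262/(1+2.2262) ≈ 0.69.

P(A) = 0.69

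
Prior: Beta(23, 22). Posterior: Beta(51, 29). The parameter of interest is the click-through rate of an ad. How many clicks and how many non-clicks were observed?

Under Beta–binomial conjugacy the posterior parameters are (a+s, b+f).
Match parameters: s=51−23=28, f=29−22=7.

28 clicks and 7 non-clicks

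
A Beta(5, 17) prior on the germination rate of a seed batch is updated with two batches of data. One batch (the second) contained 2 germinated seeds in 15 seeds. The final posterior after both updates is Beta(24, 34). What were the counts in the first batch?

Because Beta–binomial updating is additive in the counts, the combined data contributed (α_post−α_prior, β_post−β_prior) successes and failures.
Total across both batches: 24−5=19 germinated seeds, 34−17=17 non-germinating seeds.
Subtract the second batch: 19−2=17 germinated seeds and 17−13=4 non-germinating seeds.

17 germinated seeds and 4 non-germinating seeds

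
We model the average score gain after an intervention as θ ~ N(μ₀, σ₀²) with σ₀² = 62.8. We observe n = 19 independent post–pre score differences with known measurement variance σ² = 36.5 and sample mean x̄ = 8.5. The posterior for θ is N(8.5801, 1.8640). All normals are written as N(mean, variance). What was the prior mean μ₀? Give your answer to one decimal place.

μ₀ = 11.2

With known observation variance, the Normal–Normal posterior has precision τ_n = τ₀ + n/σ² and mean μ_n = (τ₀μ₀ + (n/σ²)x̄)/τ_n.
Here τ₀ = 1/62.8 = 0.015924 and τ_data = 19/36.5 = 0.520548, so τ_n = 0.536472.
Rearranging for μ₀: μ₀ = (μ_n·τ_n − τ_data·x̄)/τ₀ = (8.5801·0.536472 − 0.520548·8.5) / 0.015924 = 0.178325/0.015924 ≈ 11.2.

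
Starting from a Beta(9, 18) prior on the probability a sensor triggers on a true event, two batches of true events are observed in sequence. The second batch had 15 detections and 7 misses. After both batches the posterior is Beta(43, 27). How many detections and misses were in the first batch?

19 detections and 2 misses

Sequential conjugate updates are equivalent to a single update on the pooled data, so total successes = posterior α − prior α and total failures = posterior β − prior β.
Total across both batches: 43−9=34 detections, 27−18=9 misses.
Subtract the second batch: 34−15=19 detections and 9−7=2 misses.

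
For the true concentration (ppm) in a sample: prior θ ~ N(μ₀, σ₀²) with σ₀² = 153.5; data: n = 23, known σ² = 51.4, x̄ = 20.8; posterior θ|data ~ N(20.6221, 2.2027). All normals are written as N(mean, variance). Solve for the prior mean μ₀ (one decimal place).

With known observation variance, the Normal–Normal posterior has precision τ_n = τ₀ + n/σ² and mean μ_n = (τ₀μ₀ + (n/σ²)x̄)/τ_n.
Here τ₀ = 1/153.5 = 0.006515 and τ_data = 23/51.4 = 0.447471, so τ_n = 0.453986.
Rearranging for μ₀: μ₀ = (μ_n·τ_n − τ_data·x̄)/τ₀ = (20.6221·0.453986 − 0.447471·20.8) / 0.006515 = 0.054748/0.006515 ≈ 8.4.

μ₀ = 8.4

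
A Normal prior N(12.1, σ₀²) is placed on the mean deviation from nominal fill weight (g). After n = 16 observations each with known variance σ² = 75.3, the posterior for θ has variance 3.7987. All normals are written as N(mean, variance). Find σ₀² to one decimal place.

For the Normal–Normal model with known σ², precisions add: τ_n = τ₀ + n/σ².
So 1/σ₀² = 1/3.7987 − 16/75.3 = 0.263248 − 0.212483 = 0.050765.
Hence σ₀² = 1/0.050765 ≈ 19.7.

σ₀² = 19.7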